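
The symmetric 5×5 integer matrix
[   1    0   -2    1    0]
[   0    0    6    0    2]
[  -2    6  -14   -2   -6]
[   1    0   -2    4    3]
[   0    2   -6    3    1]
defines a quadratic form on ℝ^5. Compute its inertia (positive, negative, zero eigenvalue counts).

step 0: pivot 1 → sign +
step 1: pivot -18 → sign −
step 2: pivot 2 → sign +
step 3: pivot 3 → sign +
step 4: row/col 4 already zero → sign 0
signature = (3, 1, 1)

Answer: (3, 1, 1)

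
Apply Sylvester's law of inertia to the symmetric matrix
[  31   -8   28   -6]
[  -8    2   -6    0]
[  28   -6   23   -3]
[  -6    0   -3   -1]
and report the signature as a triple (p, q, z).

step 0: pivot 31 → sign +
step 1: pivot -2/31 → sign −
step 2: pivot 21 → sign +
step 3: pivot 2/7 → sign +
signature = (3, 1, 0)

Answer: (3, 1, 0)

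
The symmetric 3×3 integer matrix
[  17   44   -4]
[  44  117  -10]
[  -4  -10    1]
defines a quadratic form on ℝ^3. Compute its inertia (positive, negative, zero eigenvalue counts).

Answer: (3, 0, 0)

Derivation:
step 0: pivot 17 → sign +
step 1: pivot 53/17 → sign +
step 2: pivot 1/53 → sign +
signature = (3, 0, 0)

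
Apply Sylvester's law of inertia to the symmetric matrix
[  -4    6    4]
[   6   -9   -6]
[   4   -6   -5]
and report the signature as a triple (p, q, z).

Answer: (0, 2, 1)

Derivation:
step 0: pivot -4 → sign −
step 1: pivot -1 → sign −
step 2: row/col 2 already zero → sign 0
signature = (0, 2, 1)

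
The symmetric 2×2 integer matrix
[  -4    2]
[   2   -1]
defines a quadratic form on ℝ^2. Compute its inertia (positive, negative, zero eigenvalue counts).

Answer: (0, 1, 1)

Derivation:
step 0: pivot -4 → sign −
step 1: row/col 1 already zero → sign 0
signature = (0, 1, 1)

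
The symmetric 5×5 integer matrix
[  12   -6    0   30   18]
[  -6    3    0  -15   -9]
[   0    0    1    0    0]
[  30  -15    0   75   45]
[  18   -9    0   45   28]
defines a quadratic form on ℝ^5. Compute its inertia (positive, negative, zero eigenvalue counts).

Answer: (3, 0, 2)

Derivation:
step 0: pivot 12 → sign +
step 1: pivot 1 → sign +
step 2: pivot 1 → sign +
step 3: row/col 3 already zero → sign 0
step 4: row/col 4 already zero → sign 0
signature = (3, 0, 2)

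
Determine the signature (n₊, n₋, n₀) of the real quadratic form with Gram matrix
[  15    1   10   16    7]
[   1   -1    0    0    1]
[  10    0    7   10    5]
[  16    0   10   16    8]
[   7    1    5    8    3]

step 0: pivot 15 → sign +
step 1: pivot -16/15 → sign −
step 2: pivot 3/4 → sign +
step 3: row/col 3 already zero → sign 0
step 4: row/col 4 already zero → sign 0
signature = (2, 1, 2)

Answer: (2, 1, 2)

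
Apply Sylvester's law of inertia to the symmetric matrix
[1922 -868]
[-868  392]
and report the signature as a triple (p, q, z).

Answer: (1, 0, 1)

Derivation:
step 0: pivot 1922 → sign +
step 1: row/col 1 already zero → sign 0
signature = (1, 0, 1)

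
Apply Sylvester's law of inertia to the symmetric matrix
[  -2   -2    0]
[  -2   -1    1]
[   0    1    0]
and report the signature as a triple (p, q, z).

step 0: pivot -2 → sign −
step 1: pivot 1 → sign +
step 2: pivot -1 → sign −
signature = (1, 2, 0)

Answer: (1, 2, 0)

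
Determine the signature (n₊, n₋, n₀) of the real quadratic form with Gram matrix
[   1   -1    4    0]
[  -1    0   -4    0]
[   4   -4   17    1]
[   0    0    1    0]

Answer: (2, 2, 0)

Derivation:
step 0: pivot 1 → sign +
step 1: pivot -1 → sign −
step 2: pivot 1 → sign +
step 3: pivot -1 → sign −
signature = (2, 2, 0)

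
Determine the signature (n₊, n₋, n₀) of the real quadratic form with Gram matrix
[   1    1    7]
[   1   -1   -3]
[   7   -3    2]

step 0: pivot 1 → sign +
step 1: pivot -2 → sign −
step 2: pivot 3 → sign +
signature = (2, 1, 0)

Answer: (2, 1, 0)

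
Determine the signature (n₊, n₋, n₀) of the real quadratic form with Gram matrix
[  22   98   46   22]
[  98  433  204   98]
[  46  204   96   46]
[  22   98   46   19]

step 0: pivot 22 → sign +
step 1: pivot -39/11 → sign −
step 2: pivot 2/39 → sign +
step 3: pivot -3 → sign −
signature = (2, 2, 0)

Answer: (2, 2, 0)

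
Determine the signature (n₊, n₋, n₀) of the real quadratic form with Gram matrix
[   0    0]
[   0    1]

Answer: (1, 0, 1)

Derivation:
step 0: pivot 1 → sign +
step 1: row/col 1 already zero → sign 0
signature = (1, 0, 1)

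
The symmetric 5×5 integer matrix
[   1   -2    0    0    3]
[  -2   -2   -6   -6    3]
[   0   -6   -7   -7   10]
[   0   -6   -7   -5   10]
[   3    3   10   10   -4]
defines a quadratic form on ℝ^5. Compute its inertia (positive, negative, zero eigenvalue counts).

step 0: pivot 1 → sign +
step 1: pivot -6 → sign −
step 2: pivot -1 → sign −
step 3: pivot 2 → sign +
step 4: pivot 3/2 → sign +
signature = (3, 2, 0)

Answer: (3, 2, 0)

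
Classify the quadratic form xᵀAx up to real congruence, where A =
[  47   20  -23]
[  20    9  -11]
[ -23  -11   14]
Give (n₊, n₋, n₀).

step 0: pivot 47 → sign +
step 1: pivot 23/47 → sign +
step 2: pivot -6/23 → sign −
signature = (2, 1, 0)

Answer: (2, 1, 0)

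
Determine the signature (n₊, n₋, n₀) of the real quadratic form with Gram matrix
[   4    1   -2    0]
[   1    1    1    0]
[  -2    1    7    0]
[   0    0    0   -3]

step 0: pivot 4 → sign +
step 1: pivot 3/4 → sign +
step 2: pivot 3 → sign +
step 3: pivot -3 → sign −
signature = (3, 1, 0)

Answer: (3, 1, 0)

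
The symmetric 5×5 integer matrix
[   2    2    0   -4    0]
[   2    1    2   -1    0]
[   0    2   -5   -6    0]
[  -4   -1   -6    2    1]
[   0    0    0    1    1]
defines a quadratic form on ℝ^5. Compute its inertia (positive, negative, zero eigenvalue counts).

step 0: pivot 2 → sign +
step 1: pivot -1 → sign −
step 2: pivot -1 → sign −
step 3: pivot 3 → sign +
step 4: pivot 2/3 → sign +
signature = (3, 2, 0)

Answer: (3, 2, 0)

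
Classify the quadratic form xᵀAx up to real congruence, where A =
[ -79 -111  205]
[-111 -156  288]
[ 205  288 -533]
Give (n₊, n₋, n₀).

step 0: pivot -79 → sign −
step 1: pivot -3/79 → sign −
step 2: pivot -1 → sign −
signature = (0, 3, 0)

Answer: (0, 3, 0)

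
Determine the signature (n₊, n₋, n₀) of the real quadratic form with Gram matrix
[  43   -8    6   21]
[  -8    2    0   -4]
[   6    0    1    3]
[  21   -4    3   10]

Answer: (2, 2, 0)

Derivation:
step 0: pivot 43 → sign +
step 1: pivot 22/43 → sign +
step 2: pivot -25/11 → sign −
step 3: pivot -6/25 → sign −
signature = (2, 2, 0)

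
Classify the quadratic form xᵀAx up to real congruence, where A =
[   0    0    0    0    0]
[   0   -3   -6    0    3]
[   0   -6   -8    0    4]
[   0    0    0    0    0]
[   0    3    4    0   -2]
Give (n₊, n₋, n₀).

step 0: pivot -3 → sign −
step 1: pivot 4 → sign +
step 2: row/col 2 already zero → sign 0
step 3: row/col 3 already zero → sign 0
step 4: row/col 4 already zero → sign 0
signature = (1, 1, 3)

Answer: (1, 1, 3)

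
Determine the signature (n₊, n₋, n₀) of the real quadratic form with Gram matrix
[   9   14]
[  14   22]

Answer: (2, 0, 0)

Derivation:
step 0: pivot 9 → sign +
step 1: pivot 2/9 → sign +
signature = (2, 0, 0)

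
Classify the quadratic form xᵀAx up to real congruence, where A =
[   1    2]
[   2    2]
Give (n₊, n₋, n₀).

Answer: (1, 1, 0)

Derivation:
step 0: pivot 1 → sign +
step 1: pivot -2 → sign −
signature = (1, 1, 0)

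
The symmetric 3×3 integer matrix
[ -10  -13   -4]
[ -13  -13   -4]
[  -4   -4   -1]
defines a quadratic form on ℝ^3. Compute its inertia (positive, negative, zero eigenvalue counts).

step 0: pivot -10 → sign −
step 1: pivot 39/10 → sign +
step 2: pivot 3/13 → sign +
signature = (2, 1, 0)

Answer: (2, 1, 0)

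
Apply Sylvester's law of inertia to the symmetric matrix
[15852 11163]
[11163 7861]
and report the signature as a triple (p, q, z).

step 0: pivot 15852 → sign +
step 1: pivot 1/5284 → sign +
signature = (2, 0, 0)

Answer: (2, 0, 0)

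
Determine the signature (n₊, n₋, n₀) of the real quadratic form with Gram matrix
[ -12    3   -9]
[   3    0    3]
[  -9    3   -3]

step 0: pivot -12 → sign −
step 1: pivot 3/4 → sign +
step 2: pivot 3 → sign +
signature = (2, 1, 0)

Answer: (2, 1, 0)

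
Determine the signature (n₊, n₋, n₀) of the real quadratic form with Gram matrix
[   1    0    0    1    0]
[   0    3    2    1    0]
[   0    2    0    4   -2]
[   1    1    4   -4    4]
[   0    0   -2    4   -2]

step 0: pivot 1 → sign +
step 1: pivot 3 → sign +
step 2: pivot -4/3 → sign −
step 3: pivot 3 → sign +
step 4: pivot 2/3 → sign +
signature = (4, 1, 0)

Answer: (4, 1, 0)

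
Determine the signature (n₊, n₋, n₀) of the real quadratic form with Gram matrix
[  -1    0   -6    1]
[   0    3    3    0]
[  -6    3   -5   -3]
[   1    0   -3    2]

step 0: pivot -1 → sign −
step 1: pivot 3 → sign +
step 2: pivot 28 → sign +
step 3: pivot 3/28 → sign +
signature = (3, 1, 0)

Answer: (3, 1, 0)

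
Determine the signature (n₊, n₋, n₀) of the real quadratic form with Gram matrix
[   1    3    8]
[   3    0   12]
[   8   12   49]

Answer: (2, 1, 0)

Derivation:
step 0: pivot 1 → sign +
step 1: pivot -9 → sign −
step 2: pivot 1 → sign +
signature = (2, 1, 0)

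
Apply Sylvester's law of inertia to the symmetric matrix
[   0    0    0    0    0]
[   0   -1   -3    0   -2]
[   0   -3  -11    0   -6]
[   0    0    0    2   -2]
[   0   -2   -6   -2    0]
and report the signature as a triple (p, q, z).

Answer: (2, 2, 1)

Derivation:
step 0: pivot -1 → sign −
step 1: pivot -2 → sign −
step 2: pivot 2 → sign +
step 3: pivot 2 → sign +
step 4: row/col 4 already zero → sign 0
signature = (2, 2, 1)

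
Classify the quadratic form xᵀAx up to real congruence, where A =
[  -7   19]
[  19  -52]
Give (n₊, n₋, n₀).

step 0: pivot -7 → sign −
step 1: pivot -3/7 → sign −
signature = (0, 2, 0)

Answer: (0, 2, 0)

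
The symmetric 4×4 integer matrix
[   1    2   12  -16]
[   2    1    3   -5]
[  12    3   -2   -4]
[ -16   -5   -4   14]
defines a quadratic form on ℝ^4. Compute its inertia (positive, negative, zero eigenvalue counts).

Answer: (2, 1, 1)

Derivation:
step 0: pivot 1 → sign +
step 1: pivot -3 → sign −
step 2: pivot 1 → sign +
step 3: row/col 3 already zero → sign 0
signature = (2, 1, 1)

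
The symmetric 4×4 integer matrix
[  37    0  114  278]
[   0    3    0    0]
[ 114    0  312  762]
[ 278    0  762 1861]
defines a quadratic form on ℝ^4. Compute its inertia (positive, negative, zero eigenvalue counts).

Answer: (2, 1, 1)

Derivation:
step 0: pivot 37 → sign +
step 1: pivot 3 → sign +
step 2: pivot -1452/37 → sign −
step 3: row/col 3 already zero → sign 0
signature = (2, 1, 1)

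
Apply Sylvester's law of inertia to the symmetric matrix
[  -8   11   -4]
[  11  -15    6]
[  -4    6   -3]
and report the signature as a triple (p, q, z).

step 0: pivot -8 → sign −
step 1: pivot 1/8 → sign +
step 2: pivot -3 → sign −
signature = (1, 2, 0)

Answer: (1, 2, 0)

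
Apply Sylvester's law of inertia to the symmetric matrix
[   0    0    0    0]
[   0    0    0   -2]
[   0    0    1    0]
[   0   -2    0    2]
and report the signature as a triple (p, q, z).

Answer: (2, 1, 1)

Derivation:
step 0: pivot 1 → sign +
step 1: pivot 2 → sign +
step 2: pivot -2 → sign −
step 3: row/col 3 already zero → sign 0
signature = (2, 1, 1)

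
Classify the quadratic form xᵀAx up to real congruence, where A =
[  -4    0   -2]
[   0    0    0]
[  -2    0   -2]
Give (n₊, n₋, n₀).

step 0: pivot -4 → sign −
step 1: pivot -1 → sign −
step 2: row/col 2 already zero → sign 0
signature = (0, 2, 1)

Answer: (0, 2, 1)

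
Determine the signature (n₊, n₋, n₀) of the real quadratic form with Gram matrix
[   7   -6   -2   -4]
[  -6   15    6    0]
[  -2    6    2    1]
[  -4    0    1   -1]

Answer: (2, 2, 0)

Derivation:
step 0: pivot 7 → sign +
step 1: pivot 69/7 → sign +
step 2: pivot -10/23 → sign −
step 3: pivot -3/10 → sign −
signature = (2, 2, 0)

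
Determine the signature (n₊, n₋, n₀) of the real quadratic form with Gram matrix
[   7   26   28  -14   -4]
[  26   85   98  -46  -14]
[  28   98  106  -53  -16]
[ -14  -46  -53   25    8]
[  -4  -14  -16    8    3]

step 0: pivot 7 → sign +
step 1: pivot -81/7 → sign −
step 2: pivot -26/9 → sign −
step 3: pivot 3/26 → sign +
step 4: pivot -1 → sign −
signature = (2, 3, 0)

Answer: (2, 3, 0)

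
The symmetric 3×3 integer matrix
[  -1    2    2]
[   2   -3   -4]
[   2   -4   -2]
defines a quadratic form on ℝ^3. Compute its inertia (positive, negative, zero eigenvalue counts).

step 0: pivot -1 → sign −
step 1: pivot 1 → sign +
step 2: pivot 2 → sign +
signature = (2, 1, 0)

Answer: (2, 1, 0)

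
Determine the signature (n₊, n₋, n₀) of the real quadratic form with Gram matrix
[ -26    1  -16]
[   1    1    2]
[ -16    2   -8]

step 0: pivot -26 → sign −
step 1: pivot 27/26 → sign +
step 2: row/col 2 already zero → sign 0
signature = (1, 1, 1)

Answer: (1, 1, 1)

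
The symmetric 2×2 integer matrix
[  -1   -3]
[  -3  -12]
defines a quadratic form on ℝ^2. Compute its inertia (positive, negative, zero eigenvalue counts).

Answer: (0, 2, 0)

Derivation:
step 0: pivot -1 → sign −
step 1: pivot -3 → sign −
signature = (0, 2, 0)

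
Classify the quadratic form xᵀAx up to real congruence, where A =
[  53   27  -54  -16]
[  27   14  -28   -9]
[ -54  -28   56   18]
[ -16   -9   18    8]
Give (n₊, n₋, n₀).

Answer: (3, 0, 1)

Derivation:
step 0: pivot 53 → sign +
step 1: pivot 13/53 → sign +
step 2: pivot 3/13 → sign +
step 3: row/col 3 already zero → sign 0
signature = (3, 0, 1)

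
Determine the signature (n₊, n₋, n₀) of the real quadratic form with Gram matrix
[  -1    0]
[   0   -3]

step 0: pivot -1 → sign −
step 1: pivot -3 → sign −
signature = (0, 2, 0)

Answer: (0, 2, 0)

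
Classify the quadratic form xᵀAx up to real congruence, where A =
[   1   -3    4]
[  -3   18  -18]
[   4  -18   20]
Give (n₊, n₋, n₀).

Answer: (2, 0, 1)

Derivation:
step 0: pivot 1 → sign +
step 1: pivot 9 → sign +
step 2: row/col 2 already zero → sign 0
signature = (2, 0, 1)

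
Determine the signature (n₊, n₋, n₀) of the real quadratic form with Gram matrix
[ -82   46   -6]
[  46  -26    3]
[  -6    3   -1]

Answer: (1, 2, 0)

Derivation:
step 0: pivot -82 → sign −
step 1: pivot -8/41 → sign −
step 2: pivot 1/8 → sign +
signature = (1, 2, 0)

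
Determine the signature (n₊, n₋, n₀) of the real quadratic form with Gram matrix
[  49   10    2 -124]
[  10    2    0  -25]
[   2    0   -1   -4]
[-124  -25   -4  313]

step 0: pivot 49 → sign +
step 1: pivot -2/49 → sign −
step 2: pivot 3 → sign +
step 3: pivot 1/6 → sign +
signature = (3, 1, 0)

Answer: (3, 1, 0)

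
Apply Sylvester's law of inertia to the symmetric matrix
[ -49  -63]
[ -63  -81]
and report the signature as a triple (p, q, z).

Answer: (0, 1, 1)

Derivation:
step 0: pivot -49 → sign −
step 1: row/col 1 already zero → sign 0
signature = (0, 1, 1)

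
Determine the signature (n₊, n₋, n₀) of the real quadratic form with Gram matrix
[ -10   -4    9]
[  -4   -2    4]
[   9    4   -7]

step 0: pivot -10 → sign −
step 1: pivot -2/5 → sign −
step 2: pivot 3/2 → sign +
signature = (1, 2, 0)

Answer: (1, 2, 0)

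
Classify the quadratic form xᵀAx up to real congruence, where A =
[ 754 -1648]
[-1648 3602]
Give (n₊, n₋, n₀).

Answer: (2, 0, 0)

Derivation:
step 0: pivot 754 → sign +
step 1: pivot 2/377 → sign +
signature = (2, 0, 0)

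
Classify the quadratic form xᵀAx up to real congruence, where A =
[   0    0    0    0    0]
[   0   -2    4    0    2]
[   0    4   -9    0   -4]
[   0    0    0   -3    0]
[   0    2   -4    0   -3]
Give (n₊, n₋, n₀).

step 0: pivot -2 → sign −
step 1: pivot -1 → sign −
step 2: pivot -3 → sign −
step 3: pivot -1 → sign −
step 4: row/col 4 already zero → sign 0
signature = (0, 4, 1)

Answer: (0, 4, 1)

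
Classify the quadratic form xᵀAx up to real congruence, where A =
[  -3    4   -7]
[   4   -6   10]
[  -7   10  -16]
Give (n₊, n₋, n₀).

step 0: pivot -3 → sign −
step 1: pivot -2/3 → sign −
step 2: pivot 1 → sign +
signature = (1, 2, 0)

Answer: (1, 2, 0)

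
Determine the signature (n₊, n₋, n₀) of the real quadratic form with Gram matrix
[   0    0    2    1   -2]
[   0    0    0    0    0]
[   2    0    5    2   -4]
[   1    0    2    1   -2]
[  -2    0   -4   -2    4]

Answer: (2, 1, 2)

Derivation:
step 0: pivot 5 → sign +
step 1: pivot -4/5 → sign −
step 2: pivot 1/4 → sign +
step 3: row/col 3 already zero → sign 0
step 4: row/col 4 already zero → sign 0
signature = (2, 1, 2)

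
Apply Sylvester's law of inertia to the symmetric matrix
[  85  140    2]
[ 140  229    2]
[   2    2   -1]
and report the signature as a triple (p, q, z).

Answer: (2, 1, 0)

Derivation:
step 0: pivot 85 → sign +
step 1: pivot -27/17 → sign −
step 2: pivot 1/135 → sign +
signature = (2, 1, 0)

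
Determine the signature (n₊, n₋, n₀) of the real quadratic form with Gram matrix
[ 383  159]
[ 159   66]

Answer: (1, 1, 0)

Derivation:
step 0: pivot 383 → sign +
step 1: pivot -3/383 → sign −
signature = (1, 1, 0)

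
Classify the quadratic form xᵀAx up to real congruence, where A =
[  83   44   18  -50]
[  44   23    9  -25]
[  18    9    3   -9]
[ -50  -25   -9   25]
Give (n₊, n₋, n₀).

step 0: pivot 83 → sign +
step 1: pivot -27/83 → sign −
step 2: pivot 50/27 → sign +
step 3: pivot -6/25 → sign −
signature = (2, 2, 0)

Answer: (2, 2, 0)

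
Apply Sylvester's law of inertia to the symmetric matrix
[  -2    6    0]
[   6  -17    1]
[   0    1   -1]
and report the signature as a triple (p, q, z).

step 0: pivot -2 → sign −
step 1: pivot 1 → sign +
step 2: pivot -2 → sign −
signature = (1, 2, 0)

Answer: (1, 2, 0)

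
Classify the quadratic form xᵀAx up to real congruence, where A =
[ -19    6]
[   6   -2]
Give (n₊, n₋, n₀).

step 0: pivot -19 → sign −
step 1: pivot -2/19 → sign −
signature = (0, 2, 0)

Answer: (0, 2, 0)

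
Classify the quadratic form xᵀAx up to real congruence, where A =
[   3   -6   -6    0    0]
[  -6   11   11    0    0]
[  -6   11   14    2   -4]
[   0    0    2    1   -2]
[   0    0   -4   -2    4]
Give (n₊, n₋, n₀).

step 0: pivot 3 → sign +
step 1: pivot -1 → sign −
step 2: pivot 3 → sign +
step 3: pivot -1/3 → sign −
step 4: row/col 4 already zero → sign 0
signature = (2, 2, 1)

Answer: (2, 2, 1)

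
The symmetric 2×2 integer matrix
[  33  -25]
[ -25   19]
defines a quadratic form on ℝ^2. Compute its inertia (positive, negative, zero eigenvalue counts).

step 0: pivot 33 → sign +
step 1: pivot 2/33 → sign +
signature = (2, 0, 0)

Answer: (2, 0, 0)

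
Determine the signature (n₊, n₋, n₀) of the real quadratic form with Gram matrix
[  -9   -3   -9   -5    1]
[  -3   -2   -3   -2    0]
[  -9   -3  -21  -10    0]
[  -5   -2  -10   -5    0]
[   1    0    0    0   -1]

Answer: (0, 5, 0)

Derivation:
step 0: pivot -9 → sign −
step 1: pivot -1 → sign −
step 2: pivot -12 → sign −
step 3: pivot -1/36 → sign −
step 4: pivot -2/3 → sign −
signature = (0, 5, 0)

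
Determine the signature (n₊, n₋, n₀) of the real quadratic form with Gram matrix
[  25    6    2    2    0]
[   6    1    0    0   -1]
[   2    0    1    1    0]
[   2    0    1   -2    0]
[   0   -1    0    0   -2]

step 0: pivot 25 → sign +
step 1: pivot -11/25 → sign −
step 2: pivot 15/11 → sign +
step 3: pivot -3 → sign −
step 4: pivot -3/5 → sign −
signature = (2, 3, 0)

Answer: (2, 3, 0)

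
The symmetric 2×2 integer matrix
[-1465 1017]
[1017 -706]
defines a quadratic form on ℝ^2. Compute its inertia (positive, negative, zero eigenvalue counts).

Answer: (0, 2, 0)

Derivation:
step 0: pivot -1465 → sign −
step 1: pivot -1/1465 → sign −
signature = (0, 2, 0)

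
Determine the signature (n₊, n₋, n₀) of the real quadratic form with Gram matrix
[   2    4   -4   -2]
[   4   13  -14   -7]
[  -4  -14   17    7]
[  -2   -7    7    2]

step 0: pivot 2 → sign +
step 1: pivot 5 → sign +
step 2: pivot 9/5 → sign +
step 3: pivot -2 → sign −
signature = (3, 1, 0)

Answer: (3, 1, 0)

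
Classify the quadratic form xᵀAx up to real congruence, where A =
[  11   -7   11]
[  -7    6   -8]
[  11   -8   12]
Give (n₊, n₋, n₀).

step 0: pivot 11 → sign +
step 1: pivot 17/11 → sign +
step 2: pivot 6/17 → sign +
signature = (3, 0, 0)

Answer: (3, 0, 0)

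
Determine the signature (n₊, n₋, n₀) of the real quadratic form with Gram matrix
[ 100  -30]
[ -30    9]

Answer: (1, 0, 1)

Derivation:
step 0: pivot 100 → sign +
step 1: row/col 1 already zero → sign 0
signature = (1, 0, 1)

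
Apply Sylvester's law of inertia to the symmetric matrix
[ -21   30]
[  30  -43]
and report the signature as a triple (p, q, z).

Answer: (0, 2, 0)

Derivation:
step 0: pivot -21 → sign −
step 1: pivot -1/7 → sign −
signature = (0, 2, 0)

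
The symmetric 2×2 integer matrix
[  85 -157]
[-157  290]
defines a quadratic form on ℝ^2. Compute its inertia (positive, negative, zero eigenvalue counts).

step 0: pivot 85 → sign +
step 1: pivot 1/85 → sign +
signature = (2, 0, 0)

Answer: (2, 0, 0)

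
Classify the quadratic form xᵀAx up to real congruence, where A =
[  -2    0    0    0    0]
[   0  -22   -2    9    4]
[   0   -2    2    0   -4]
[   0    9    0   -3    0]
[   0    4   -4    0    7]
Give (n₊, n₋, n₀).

Answer: (2, 3, 0)

Derivation:
step 0: pivot -2 → sign −
step 1: pivot -22 → sign −
step 2: pivot 24/11 → sign +
step 3: pivot 3/8 → sign +
step 4: pivot -1 → sign −
signature = (2, 3, 0)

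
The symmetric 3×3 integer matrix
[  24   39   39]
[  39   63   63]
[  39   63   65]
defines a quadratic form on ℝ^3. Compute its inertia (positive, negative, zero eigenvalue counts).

step 0: pivot 24 → sign +
step 1: pivot -3/8 → sign −
step 2: pivot 2 → sign +
signature = (2, 1, 0)

Answer: (2, 1, 0)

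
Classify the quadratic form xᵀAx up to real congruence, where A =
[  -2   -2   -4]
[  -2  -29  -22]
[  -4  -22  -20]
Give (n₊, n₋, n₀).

step 0: pivot -2 → sign −
step 1: pivot -27 → sign −
step 2: row/col 2 already zero → sign 0
signature = (0, 2, 1)

Answer: (0, 2, 1)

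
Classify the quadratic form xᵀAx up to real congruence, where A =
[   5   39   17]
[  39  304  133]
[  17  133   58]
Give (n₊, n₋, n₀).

Answer: (2, 1, 0)

Derivation:
step 0: pivot 5 → sign +
step 1: pivot -1/5 → sign −
step 2: pivot 1 → sign +
signature = (2, 1, 0)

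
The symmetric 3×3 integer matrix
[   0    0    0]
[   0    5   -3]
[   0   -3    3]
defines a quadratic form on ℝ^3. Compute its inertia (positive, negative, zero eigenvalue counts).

step 0: pivot 5 → sign +
step 1: pivot 6/5 → sign +
step 2: row/col 2 already zero → sign 0
signature = (2, 0, 1)

Answer: (2, 0, 1)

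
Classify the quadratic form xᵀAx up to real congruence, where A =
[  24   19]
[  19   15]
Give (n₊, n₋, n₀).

Answer: (1, 1, 0)

Derivation:
step 0: pivot 24 → sign +
step 1: pivot -1/24 → sign −
signature = (1, 1, 0)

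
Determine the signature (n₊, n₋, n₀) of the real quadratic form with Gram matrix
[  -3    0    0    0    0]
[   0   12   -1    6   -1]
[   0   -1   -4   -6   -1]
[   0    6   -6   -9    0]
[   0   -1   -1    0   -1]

step 0: pivot -3 → sign −
step 1: pivot 12 → sign +
step 2: pivot -49/12 → sign −
step 3: pivot -225/49 → sign −
step 4: pivot 1/25 → sign +
signature = (2, 3, 0)

Answer: (2, 3, 0)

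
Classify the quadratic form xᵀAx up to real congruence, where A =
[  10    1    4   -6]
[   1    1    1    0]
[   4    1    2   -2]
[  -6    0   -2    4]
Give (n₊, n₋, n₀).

Answer: (2, 0, 2)

Derivation:
step 0: pivot 10 → sign +
step 1: pivot 9/10 → sign +
step 2: row/col 2 already zero → sign 0
step 3: row/col 3 already zero → sign 0
signature = (2, 0, 2)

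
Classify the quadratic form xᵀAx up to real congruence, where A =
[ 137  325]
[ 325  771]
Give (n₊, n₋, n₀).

Answer: (2, 0, 0)

Derivation:
step 0: pivot 137 → sign +
step 1: pivot 2/137 → sign +
signature = (2, 0, 0)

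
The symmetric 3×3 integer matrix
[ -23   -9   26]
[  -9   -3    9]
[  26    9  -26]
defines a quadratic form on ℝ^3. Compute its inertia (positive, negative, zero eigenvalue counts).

step 0: pivot -23 → sign −
step 1: pivot 12/23 → sign +
step 2: pivot 3/4 → sign +
signature = (2, 1, 0)

Answer: (2, 1, 0)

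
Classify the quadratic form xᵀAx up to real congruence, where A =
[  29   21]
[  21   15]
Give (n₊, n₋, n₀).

Answer: (1, 1, 0)

Derivation:
step 0: pivot 29 → sign +
step 1: pivot -6/29 → sign −
signature = (1, 1, 0)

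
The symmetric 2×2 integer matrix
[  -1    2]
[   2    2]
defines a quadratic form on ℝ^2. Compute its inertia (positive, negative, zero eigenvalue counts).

step 0: pivot -1 → sign −
step 1: pivot 6 → sign +
signature = (1, 1, 0)

Answer: (1, 1, 0)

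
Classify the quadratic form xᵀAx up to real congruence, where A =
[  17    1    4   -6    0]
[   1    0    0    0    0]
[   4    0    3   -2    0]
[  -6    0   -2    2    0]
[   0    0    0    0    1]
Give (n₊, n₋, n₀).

step 0: pivot 17 → sign +
step 1: pivot -1/17 → sign −
step 2: pivot 3 → sign +
step 3: pivot 2/3 → sign +
step 4: pivot 1 → sign +
signature = (4, 1, 0)

Answer: (4, 1, 0)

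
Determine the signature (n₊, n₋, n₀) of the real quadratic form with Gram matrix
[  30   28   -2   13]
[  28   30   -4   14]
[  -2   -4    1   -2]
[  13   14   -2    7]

Answer: (3, 1, 0)

Derivation:
step 0: pivot 30 → sign +
step 1: pivot 58/15 → sign +
step 2: pivot -9/29 → sign −
step 3: pivot 1/2 → sign +
signature = (3, 1, 0)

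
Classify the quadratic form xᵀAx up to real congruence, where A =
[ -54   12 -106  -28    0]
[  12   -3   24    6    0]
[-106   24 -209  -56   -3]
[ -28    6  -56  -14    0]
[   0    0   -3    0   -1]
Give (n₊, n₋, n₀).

step 0: pivot -54 → sign −
step 1: pivot -1/3 → sign −
step 2: pivot -1/3 → sign −
step 3: pivot 6 → sign +
step 4: pivot 2 → sign +
signature = (2, 3, 0)

Answer: (2, 3, 0)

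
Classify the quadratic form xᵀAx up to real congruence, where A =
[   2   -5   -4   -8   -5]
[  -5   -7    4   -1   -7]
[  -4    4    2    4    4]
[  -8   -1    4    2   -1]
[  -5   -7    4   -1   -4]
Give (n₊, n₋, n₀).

step 0: pivot 2 → sign +
step 1: pivot -39/2 → sign −
step 2: pivot -54/13 → sign −
step 3: pivot 3 → sign +
step 4: row/col 4 already zero → sign 0
signature = (2, 2, 1)

Answer: (2, 2, 1)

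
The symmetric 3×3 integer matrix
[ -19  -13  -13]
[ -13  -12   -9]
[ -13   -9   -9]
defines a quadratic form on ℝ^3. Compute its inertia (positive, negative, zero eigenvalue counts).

step 0: pivot -19 → sign −
step 1: pivot -59/19 → sign −
step 2: pivot -6/59 → sign −
signature = (0, 3, 0)

Answer: (0, 3, 0)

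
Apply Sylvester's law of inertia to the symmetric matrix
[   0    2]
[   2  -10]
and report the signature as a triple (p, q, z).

step 0: pivot -10 → sign −
step 1: pivot 2/5 → sign +
signature = (1, 1, 0)

Answer: (1, 1, 0)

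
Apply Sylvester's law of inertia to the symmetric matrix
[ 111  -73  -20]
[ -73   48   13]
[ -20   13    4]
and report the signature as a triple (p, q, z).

Answer: (2, 1, 0)

Derivation:
step 0: pivot 111 → sign +
step 1: pivot -1/111 → sign −
step 2: pivot 3 → sign +
signature = (2, 1, 0)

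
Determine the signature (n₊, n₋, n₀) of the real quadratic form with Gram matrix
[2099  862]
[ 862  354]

step 0: pivot 2099 → sign +
step 1: pivot 2/2099 → sign +
signature = (2, 0, 0)

Answer: (2, 0, 0)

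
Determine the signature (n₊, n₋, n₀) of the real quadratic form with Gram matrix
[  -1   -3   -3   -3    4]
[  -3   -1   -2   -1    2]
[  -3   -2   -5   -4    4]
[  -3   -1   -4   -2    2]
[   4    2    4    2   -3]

step 0: pivot -1 → sign −
step 1: pivot 8 → sign +
step 2: pivot -17/8 → sign −
step 3: pivot 15/17 → sign +
step 4: pivot 1/5 → sign +
signature = (3, 2, 0)

Answer: (3, 2, 0)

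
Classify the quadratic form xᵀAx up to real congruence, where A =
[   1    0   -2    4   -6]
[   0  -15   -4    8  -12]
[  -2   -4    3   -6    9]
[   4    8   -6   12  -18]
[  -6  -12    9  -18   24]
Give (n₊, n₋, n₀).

step 0: pivot 1 → sign +
step 1: pivot -15 → sign −
step 2: pivot 1/15 → sign +
step 3: pivot -3 → sign −
step 4: row/col 4 already zero → sign 0
signature = (2, 2, 1)

Answer: (2, 2, 1)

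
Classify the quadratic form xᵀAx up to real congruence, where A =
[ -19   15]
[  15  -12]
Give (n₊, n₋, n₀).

step 0: pivot -19 → sign −
step 1: pivot -3/19 → sign −
signature = (0, 2, 0)

Answer: (0, 2, 0)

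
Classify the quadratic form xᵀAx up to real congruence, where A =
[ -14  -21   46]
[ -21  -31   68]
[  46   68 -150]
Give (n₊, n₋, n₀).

Answer: (1, 2, 0)

Derivation:
step 0: pivot -14 → sign −
step 1: pivot 1/2 → sign +
step 2: pivot -6/7 → sign −
signature = (1, 2, 0)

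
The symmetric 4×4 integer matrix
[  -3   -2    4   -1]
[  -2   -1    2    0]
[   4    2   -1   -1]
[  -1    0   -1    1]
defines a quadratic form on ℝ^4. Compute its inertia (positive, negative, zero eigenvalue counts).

Answer: (2, 2, 0)

Derivation:
step 0: pivot -3 → sign −
step 1: pivot 1/3 → sign +
step 2: pivot 3 → sign +
step 3: pivot -1/3 → sign −
signature = (2, 2, 0)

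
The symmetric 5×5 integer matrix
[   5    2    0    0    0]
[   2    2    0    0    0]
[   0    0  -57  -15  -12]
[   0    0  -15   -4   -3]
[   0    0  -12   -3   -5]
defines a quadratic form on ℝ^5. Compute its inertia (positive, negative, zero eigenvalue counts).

Answer: (2, 3, 0)

Derivation:
step 0: pivot 5 → sign +
step 1: pivot 6/5 → sign +
step 2: pivot -57 → sign −
step 3: pivot -1/19 → sign −
step 4: pivot -2 → sign −
signature = (2, 3, 0)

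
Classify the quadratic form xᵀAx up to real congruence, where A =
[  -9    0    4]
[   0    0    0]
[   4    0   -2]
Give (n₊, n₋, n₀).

step 0: pivot -9 → sign −
step 1: pivot -2/9 → sign −
step 2: row/col 2 already zero → sign 0
signature = (0, 2, 1)

Answer: (0, 2, 1)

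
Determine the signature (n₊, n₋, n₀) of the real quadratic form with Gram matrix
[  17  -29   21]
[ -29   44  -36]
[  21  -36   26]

step 0: pivot 17 → sign +
step 1: pivot -93/17 → sign −
step 2: pivot 2/31 → sign +
signature = (2, 1, 0)

Answer: (2, 1, 0)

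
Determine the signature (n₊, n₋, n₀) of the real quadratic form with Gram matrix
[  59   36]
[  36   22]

Answer: (2, 0, 0)

Derivation:
step 0: pivot 59 → sign +
step 1: pivot 2/59 → sign +
signature = (2, 0, 0)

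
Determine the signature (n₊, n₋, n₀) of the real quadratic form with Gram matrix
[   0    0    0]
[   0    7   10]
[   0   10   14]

step 0: pivot 7 → sign +
step 1: pivot -2/7 → sign −
step 2: row/col 2 already zero → sign 0
signature = (1, 1, 1)

Answer: (1, 1, 1)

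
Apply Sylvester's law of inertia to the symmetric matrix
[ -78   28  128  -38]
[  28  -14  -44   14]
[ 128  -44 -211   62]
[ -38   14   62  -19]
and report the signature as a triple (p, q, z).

step 0: pivot -78 → sign −
step 1: pivot -154/39 → sign −
step 2: pivot 1/77 → sign +
step 3: pivot -3 → sign −
signature = (1, 3, 0)

Answer: (1, 3, 0)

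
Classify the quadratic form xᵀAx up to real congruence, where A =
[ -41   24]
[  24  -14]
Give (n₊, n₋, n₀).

step 0: pivot -41 → sign −
step 1: pivot 2/41 → sign +
signature = (1, 1, 0)

Answer: (1, 1, 0)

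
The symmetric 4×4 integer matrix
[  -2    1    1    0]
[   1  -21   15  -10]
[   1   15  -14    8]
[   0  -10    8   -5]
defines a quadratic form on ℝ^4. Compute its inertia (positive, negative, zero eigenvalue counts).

Answer: (0, 4, 0)

Derivation:
step 0: pivot -2 → sign −
step 1: pivot -41/2 → sign −
step 2: pivot -73/41 → sign −
step 3: pivot -1/73 → sign −
signature = (0, 4, 0)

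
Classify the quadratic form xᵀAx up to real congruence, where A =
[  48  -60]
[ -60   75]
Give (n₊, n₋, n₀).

step 0: pivot 48 → sign +
step 1: row/col 1 already zero → sign 0
signature = (1, 0, 1)

Answer: (1, 0, 1)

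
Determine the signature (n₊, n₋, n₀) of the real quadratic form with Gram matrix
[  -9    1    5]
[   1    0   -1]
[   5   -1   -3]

Answer: (1, 2, 0)

Derivation:
step 0: pivot -9 → sign −
step 1: pivot 1/9 → sign +
step 2: pivot -2 → sign −
signature = (1, 2, 0)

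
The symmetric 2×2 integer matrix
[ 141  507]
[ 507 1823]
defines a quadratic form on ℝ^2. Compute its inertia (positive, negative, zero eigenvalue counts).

Answer: (1, 1, 0)

Derivation:
step 0: pivot 141 → sign +
step 1: pivot -2/47 → sign −
signature = (1, 1, 0)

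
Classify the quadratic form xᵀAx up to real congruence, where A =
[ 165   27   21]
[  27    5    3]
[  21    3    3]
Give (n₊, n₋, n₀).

Answer: (2, 0, 1)

Derivation:
step 0: pivot 165 → sign +
step 1: pivot 32/55 → sign +
step 2: row/col 2 already zero → sign 0
signature = (2, 0, 1)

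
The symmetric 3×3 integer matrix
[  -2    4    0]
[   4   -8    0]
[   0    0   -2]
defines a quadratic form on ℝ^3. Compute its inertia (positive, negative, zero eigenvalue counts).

Answer: (0, 2, 1)

Derivation:
step 0: pivot -2 → sign −
step 1: pivot -2 → sign −
step 2: row/col 2 already zero → sign 0
signature = (0, 2, 1)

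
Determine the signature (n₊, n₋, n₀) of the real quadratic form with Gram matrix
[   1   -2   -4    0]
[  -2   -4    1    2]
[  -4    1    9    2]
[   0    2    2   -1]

step 0: pivot 1 → sign +
step 1: pivot -8 → sign −
step 2: pivot -7/8 → sign −
step 3: pivot -3/7 → sign −
signature = (1, 3, 0)

Answer: (1, 3, 0)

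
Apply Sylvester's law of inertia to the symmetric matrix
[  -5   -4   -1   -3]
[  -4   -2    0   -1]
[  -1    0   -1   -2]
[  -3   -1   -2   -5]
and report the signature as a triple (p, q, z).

step 0: pivot -5 → sign −
step 1: pivot 6/5 → sign +
step 2: pivot -4/3 → sign −
step 3: pivot -3/4 → sign −
signature = (1, 3, 0)

Answer: (1, 3, 0)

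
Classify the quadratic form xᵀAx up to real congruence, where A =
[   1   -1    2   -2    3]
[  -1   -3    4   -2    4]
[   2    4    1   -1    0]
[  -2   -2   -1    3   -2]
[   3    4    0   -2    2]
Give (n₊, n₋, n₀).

step 0: pivot 1 → sign +
step 1: pivot -4 → sign −
step 2: pivot 6 → sign +
step 3: pivot 3/2 → sign +
step 4: pivot 3/2 → sign +
signature = (4, 1, 0)

Answer: (4, 1, 0)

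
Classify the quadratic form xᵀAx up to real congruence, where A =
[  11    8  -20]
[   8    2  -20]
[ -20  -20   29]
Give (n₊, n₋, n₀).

Answer: (2, 1, 0)

Derivation:
step 0: pivot 11 → sign +
step 1: pivot -42/11 → sign −
step 2: pivot 3/7 → sign +
signature = (2, 1, 0)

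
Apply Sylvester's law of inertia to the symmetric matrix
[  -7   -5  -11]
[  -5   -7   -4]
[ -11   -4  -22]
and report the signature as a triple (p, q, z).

step 0: pivot -7 → sign −
step 1: pivot -24/7 → sign −
step 2: pivot -3/8 → sign −
signature = (0, 3, 0)

Answer: (0, 3, 0)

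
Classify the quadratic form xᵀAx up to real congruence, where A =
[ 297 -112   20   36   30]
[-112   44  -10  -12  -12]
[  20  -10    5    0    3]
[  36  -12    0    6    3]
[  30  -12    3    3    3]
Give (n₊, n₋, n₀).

Answer: (3, 1, 1)

Derivation:
step 0: pivot 297 → sign +
step 1: pivot 524/297 → sign +
step 2: pivot 30/131 → sign +
step 3: pivot -3/10 → sign −
step 4: row/col 4 already zero → sign 0
signature = (3, 1, 1)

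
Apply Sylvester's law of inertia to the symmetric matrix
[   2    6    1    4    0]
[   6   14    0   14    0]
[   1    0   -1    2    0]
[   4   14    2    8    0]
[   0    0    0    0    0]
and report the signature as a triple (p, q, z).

step 0: pivot 2 → sign +
step 1: pivot -4 → sign −
step 2: pivot 3/4 → sign +
step 3: pivot -2 → sign −
step 4: row/col 4 already zero → sign 0
signature = (2, 2, 1)

Answer: (2, 2, 1)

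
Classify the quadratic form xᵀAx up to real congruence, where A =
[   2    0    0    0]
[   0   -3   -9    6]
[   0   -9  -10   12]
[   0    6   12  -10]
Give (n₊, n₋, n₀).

step 0: pivot 2 → sign +
step 1: pivot -3 → sign −
step 2: pivot 17 → sign +
step 3: pivot -2/17 → sign −
signature = (2, 2, 0)

Answer: (2, 2, 0)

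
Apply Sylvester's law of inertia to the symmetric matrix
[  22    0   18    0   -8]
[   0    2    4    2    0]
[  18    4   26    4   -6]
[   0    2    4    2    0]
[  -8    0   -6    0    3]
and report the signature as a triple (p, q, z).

step 0: pivot 22 → sign +
step 1: pivot 2 → sign +
step 2: pivot 36/11 → sign +
step 3: row/col 3 already zero → sign 0
step 4: row/col 4 already zero → sign 0
signature = (3, 0, 2)

Answer: (3, 0, 2)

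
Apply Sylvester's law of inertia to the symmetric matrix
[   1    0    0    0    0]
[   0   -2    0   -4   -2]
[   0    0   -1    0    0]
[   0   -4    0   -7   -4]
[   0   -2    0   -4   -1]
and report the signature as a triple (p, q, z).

step 0: pivot 1 → sign +
step 1: pivot -2 → sign −
step 2: pivot -1 → sign −
step 3: pivot 1 → sign +
step 4: pivot 1 → sign +
signature = (3, 2, 0)

Answer: (3, 2, 0)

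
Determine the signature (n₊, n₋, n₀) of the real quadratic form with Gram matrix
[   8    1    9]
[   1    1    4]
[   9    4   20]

step 0: pivot 8 → sign +
step 1: pivot 7/8 → sign +
step 2: pivot 3/7 → sign +
signature = (3, 0, 0)

Answer: (3, 0, 0)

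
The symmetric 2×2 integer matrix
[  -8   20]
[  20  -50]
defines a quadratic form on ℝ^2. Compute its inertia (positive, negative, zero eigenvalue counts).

step 0: pivot -8 → sign −
step 1: row/col 1 already zero → sign 0
signature = (0, 1, 1)

Answer: (0, 1, 1)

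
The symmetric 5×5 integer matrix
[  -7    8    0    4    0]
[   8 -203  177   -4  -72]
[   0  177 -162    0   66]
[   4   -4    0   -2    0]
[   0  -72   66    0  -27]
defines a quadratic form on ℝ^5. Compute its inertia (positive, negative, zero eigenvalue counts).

Answer: (1, 4, 0)

Derivation:
step 0: pivot -7 → sign −
step 1: pivot -1357/7 → sign −
step 2: pivot -9/23 → sign −
step 3: pivot 58/59 → sign +
step 4: pivot -3/29 → sign −
signature = (1, 4, 0)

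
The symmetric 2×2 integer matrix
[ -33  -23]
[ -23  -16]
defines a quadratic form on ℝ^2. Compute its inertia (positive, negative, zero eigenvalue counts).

step 0: pivot -33 → sign −
step 1: pivot 1/33 → sign +
signature = (1, 1, 0)

Answer: (1, 1, 0)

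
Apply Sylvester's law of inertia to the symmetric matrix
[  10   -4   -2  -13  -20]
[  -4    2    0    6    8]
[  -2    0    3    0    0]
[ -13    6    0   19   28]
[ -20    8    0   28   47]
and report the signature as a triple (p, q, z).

Answer: (3, 2, 0)

Derivation:
step 0: pivot 10 → sign +
step 1: pivot 2/5 → sign +
step 2: pivot 1 → sign +
step 3: pivot -1/2 → sign −
step 4: pivot -1 → sign −
signature = (3, 2, 0)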